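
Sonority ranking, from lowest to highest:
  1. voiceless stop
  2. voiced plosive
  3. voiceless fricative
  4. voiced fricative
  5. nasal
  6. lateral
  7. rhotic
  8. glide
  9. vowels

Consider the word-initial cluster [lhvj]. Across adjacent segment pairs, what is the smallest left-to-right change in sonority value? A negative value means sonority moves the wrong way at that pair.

-3

/l/ is a lateral (sonority 6).
/h/ is a voiceless fricative (sonority 3).
/v/ is a voiced fricative (sonority 4).
/j/ is a glide (sonority 8).
/l/→/h/: change -3.
/h/→/v/: change +1.
/v/→/j/: change +4.
Minimum = -3.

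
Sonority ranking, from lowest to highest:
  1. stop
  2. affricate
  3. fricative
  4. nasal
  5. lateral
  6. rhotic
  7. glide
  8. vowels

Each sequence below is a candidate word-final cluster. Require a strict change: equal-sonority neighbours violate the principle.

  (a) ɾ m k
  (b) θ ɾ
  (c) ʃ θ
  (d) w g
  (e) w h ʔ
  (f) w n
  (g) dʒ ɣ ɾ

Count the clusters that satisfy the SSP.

(a) 6-4-1 → obeys
(b) 3-6 → violates
(c) 3-3 → violates
(d) 7-1 → obeys
(e) 7-3-1 → obeys
(f) 7-4 → obeys
(g) 2-3-6 → violates

4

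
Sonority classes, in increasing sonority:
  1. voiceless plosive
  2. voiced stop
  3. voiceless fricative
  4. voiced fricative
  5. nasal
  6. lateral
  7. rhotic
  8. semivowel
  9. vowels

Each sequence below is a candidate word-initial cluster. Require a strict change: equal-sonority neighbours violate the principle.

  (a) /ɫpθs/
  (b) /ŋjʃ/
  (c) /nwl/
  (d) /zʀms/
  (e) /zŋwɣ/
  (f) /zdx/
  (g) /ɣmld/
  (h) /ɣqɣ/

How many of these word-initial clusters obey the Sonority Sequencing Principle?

0

(a) 6-1-3-3 → violates
(b) 5-8-3 → violates
(c) 5-8-6 → violates
(d) 4-7-5-3 → violates
(e) 4-5-8-4 → violates
(f) 4-2-3 → violates
(g) 4-5-6-2 → violates
(h) 4-1-4 → violates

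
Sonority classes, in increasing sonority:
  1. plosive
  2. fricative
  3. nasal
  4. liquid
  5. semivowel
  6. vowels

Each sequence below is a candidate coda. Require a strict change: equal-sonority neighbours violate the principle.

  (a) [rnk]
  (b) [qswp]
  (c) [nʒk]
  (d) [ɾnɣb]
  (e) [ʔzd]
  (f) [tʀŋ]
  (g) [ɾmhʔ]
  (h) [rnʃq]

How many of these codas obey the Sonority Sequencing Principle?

(a) 4-3-1 → obeys
(b) 1-2-5-1 → violates
(c) 3-2-1 → obeys
(d) 4-3-2-1 → obeys
(e) 1-2-1 → violates
(f) 1-4-3 → violates
(g) 4-3-2-1 → obeys
(h) 4-3-2-1 → obeys

5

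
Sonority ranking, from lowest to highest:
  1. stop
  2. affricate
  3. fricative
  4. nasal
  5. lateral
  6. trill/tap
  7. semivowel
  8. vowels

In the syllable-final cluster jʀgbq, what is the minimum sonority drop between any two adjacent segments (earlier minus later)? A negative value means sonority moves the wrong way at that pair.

0

/j/ — semivowel, sonority 7.
/ʀ/ — trill/tap, sonority 6.
/g/ — stop, sonority 1.
/b/ — stop, sonority 1.
/q/ — stop, sonority 1.
/j/→/ʀ/: change +1.
/ʀ/→/g/: change +5.
/g/→/b/: change +0.
/b/→/q/: change +0.
Minimum = 0.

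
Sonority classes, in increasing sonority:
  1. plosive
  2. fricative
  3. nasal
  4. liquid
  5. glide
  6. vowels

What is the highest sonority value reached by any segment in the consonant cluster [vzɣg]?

/v/ — fricative, sonority 2.
/z/ — fricative, sonority 2.
/ɣ/ — fricative, sonority 2.
/g/ — plosive, sonority 1.
The maximum is 2.

2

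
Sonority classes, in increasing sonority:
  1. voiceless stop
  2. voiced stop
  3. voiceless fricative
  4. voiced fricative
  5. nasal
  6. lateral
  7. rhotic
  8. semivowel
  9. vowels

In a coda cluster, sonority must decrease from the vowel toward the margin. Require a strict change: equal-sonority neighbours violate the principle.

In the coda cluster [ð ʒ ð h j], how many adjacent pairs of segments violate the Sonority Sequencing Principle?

3

/ð/ — voiced fricative, sonority 4.
/ʒ/ — voiced fricative, sonority 4.
/ð/ — voiced fricative, sonority 4.
/h/ — voiceless fricative, sonority 3.
/j/ — semivowel, sonority 8.
/ð/→/ʒ/: 4→4 (plateau) — violation.
/ʒ/→/ð/: 4→4 (plateau) — violation.
/ð/→/h/: 4→3 (falls) — ok.
/h/→/j/: 3→8 (does not fall) — violation.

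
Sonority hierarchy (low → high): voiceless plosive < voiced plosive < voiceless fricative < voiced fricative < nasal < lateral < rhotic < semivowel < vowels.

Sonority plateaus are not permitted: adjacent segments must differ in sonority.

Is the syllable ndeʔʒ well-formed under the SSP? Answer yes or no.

Onset: /n/ is a nasal (sonority 5), /d/ is a voiced plosive (sonority 2); then the nucleus /e/ (sonority 9).
Onset profile 5-2-9 — does not strictly rise throughout.
Coda: /ʔ/ is a voiceless plosive (sonority 1), /ʒ/ is a voiced fricative (sonority 4).
Coda profile 9-1-4 — does not strictly fall throughout.

no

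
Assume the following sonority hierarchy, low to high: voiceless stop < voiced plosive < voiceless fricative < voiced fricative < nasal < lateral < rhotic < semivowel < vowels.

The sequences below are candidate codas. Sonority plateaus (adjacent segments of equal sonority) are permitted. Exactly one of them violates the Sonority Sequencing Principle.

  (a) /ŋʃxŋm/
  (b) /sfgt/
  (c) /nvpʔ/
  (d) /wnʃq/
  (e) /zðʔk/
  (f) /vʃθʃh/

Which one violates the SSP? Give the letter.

a

(a) sonority 5-3-3-5-5: ill-formed.
(b) sonority 3-3-2-1: well-formed.
(c) sonority 5-4-1-1: well-formed.
(d) sonority 8-5-3-1: well-formed.
(e) sonority 4-4-1-1: well-formed.
(f) sonority 4-3-3-3-3: well-formed.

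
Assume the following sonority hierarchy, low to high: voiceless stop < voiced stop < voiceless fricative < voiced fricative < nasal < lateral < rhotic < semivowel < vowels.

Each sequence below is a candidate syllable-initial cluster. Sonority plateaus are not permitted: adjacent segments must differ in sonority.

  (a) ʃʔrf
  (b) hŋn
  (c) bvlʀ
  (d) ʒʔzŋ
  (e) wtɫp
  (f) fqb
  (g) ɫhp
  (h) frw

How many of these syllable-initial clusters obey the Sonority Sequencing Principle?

(a) ʃʔrf: profile 3-1-7-3 — violates.
(b) hŋn: profile 3-5-5 — violates.
(c) bvlʀ: profile 2-4-6-7 — obeys.
(d) ʒʔzŋ: profile 4-1-4-5 — violates.
(e) wtɫp: profile 8-1-6-1 — violates.
(f) fqb: profile 3-1-2 — violates.
(g) ɫhp: profile 6-3-1 — violates.
(h) frw: profile 3-7-8 — obeys.

2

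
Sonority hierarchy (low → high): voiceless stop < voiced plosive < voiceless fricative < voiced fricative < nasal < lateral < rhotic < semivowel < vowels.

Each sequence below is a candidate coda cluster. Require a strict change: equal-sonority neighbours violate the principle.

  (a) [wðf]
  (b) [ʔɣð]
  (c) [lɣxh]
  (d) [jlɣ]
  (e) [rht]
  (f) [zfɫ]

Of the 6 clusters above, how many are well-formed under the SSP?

(a) 8-4-3 → obeys
(b) 1-4-4 → violates
(c) 6-4-3-3 → violates
(d) 8-6-4 → obeys
(e) 7-3-1 → obeys
(f) 4-3-6 → violates

3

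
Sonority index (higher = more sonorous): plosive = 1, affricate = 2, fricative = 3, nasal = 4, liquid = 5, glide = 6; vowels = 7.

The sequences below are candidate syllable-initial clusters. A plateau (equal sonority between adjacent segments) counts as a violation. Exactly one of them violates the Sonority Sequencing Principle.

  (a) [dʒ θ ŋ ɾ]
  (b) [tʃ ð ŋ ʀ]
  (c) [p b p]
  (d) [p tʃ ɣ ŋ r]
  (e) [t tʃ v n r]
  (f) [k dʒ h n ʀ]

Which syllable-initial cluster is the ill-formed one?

c

(a) [dʒ θ ŋ ɾ]: profile 2-3-4-5 — obeys.
(b) [tʃ ð ŋ ʀ]: profile 2-3-4-5 — obeys.
(c) [p b p]: profile 1-1-1 — violates.
(d) [p tʃ ɣ ŋ r]: profile 1-2-3-4-5 — obeys.
(e) [t tʃ v n r]: profile 1-2-3-4-5 — obeys.
(f) [k dʒ h n ʀ]: profile 1-2-3-4-5 — obeys.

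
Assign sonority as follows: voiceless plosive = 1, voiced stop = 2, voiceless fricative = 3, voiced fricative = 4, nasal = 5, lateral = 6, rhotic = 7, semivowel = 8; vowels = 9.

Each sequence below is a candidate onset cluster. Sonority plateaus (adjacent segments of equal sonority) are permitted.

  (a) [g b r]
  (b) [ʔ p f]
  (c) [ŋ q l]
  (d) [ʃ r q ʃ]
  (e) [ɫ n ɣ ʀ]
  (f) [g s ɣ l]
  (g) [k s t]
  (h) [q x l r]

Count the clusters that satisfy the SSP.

4

(a) sonority 2-2-7: well-formed.
(b) sonority 1-1-3: well-formed.
(c) sonority 5-1-6: ill-formed.
(d) sonority 3-7-1-3: ill-formed.
(e) sonority 6-5-4-7: ill-formed.
(f) sonority 2-3-4-6: well-formed.
(g) sonority 1-3-1: ill-formed.
(h) sonority 1-3-6-7: well-formed.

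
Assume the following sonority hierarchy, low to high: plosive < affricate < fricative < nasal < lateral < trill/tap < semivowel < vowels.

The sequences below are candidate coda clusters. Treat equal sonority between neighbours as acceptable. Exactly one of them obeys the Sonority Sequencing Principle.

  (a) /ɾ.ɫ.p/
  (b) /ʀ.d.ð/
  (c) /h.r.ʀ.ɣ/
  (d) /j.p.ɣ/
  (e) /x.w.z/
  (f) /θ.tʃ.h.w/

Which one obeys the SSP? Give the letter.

(a) sonority 6-5-1: well-formed.
(b) sonority 6-1-3: ill-formed.
(c) sonority 3-6-6-3: ill-formed.
(d) sonority 7-1-3: ill-formed.
(e) sonority 3-7-3: ill-formed.
(f) sonority 3-2-3-7: ill-formed.

a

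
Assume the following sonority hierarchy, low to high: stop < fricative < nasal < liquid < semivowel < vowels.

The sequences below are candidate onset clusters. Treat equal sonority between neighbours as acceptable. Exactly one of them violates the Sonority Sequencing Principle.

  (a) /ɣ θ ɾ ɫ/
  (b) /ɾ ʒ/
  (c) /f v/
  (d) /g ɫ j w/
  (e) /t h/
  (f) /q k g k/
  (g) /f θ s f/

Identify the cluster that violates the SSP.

b

(a) /ɣ θ ɾ ɫ/: profile 2-2-4-4 — obeys.
(b) /ɾ ʒ/: profile 4-2 — violates.
(c) /f v/: profile 2-2 — obeys.
(d) /g ɫ j w/: profile 1-4-5-5 — obeys.
(e) /t h/: profile 1-2 — obeys.
(f) /q k g k/: profile 1-1-1-1 — obeys.
(g) /f θ s f/: profile 2-2-2-2 — obeys.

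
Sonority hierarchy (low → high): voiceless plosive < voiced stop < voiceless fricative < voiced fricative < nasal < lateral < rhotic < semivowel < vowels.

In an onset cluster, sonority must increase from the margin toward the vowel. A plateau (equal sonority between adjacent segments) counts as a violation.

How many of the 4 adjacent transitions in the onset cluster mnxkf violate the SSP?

3

/m/: nasal = 5.
/n/: nasal = 5.
/x/: voiceless fricative = 3.
/k/: voiceless plosive = 1.
/f/: voiceless fricative = 3.
/m/→/n/: 5→5 (plateau) — violation.
/n/→/x/: 5→3 (does not rise) — violation.
/x/→/k/: 3→1 (does not rise) — violation.
/k/→/f/: 1→3 (rises) — ok.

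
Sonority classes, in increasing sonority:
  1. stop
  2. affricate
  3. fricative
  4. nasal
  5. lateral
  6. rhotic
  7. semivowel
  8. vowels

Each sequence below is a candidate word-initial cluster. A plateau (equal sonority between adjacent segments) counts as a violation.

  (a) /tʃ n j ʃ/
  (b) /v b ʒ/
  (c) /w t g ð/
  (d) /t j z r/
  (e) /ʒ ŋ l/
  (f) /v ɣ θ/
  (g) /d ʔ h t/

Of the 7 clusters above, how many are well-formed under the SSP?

1

(a) 2-4-7-3 → violates
(b) 3-1-3 → violates
(c) 7-1-1-3 → violates
(d) 1-7-3-6 → violates
(e) 3-4-5 → obeys
(f) 3-3-3 → violates
(g) 1-1-3-1 → violates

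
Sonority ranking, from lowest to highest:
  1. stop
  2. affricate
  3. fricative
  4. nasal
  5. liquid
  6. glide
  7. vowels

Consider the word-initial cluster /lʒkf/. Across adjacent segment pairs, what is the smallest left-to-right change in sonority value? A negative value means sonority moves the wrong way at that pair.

-2

/l/ is a liquid (sonority 5).
/ʒ/ is a fricative (sonority 3).
/k/ is a stop (sonority 1).
/f/ is a fricative (sonority 3).
/l/→/ʒ/: change -2.
/ʒ/→/k/: change -2.
/k/→/f/: change +2.
Minimum = -2.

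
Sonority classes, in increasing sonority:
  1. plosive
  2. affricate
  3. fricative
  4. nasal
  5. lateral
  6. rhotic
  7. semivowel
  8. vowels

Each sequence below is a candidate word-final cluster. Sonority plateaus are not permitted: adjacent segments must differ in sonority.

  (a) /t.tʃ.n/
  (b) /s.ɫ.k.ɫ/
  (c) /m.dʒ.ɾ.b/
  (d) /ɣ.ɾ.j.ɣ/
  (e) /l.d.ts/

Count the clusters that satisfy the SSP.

0

(a) 1-2-4 → violates
(b) 3-5-1-5 → violates
(c) 4-2-6-1 → violates
(d) 3-6-7-3 → violates
(e) 5-1-2 → violates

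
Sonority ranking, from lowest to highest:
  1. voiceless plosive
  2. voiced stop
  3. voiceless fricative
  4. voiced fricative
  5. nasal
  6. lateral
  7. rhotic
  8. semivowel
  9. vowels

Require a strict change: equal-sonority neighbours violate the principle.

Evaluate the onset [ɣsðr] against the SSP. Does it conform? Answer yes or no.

no

/ɣ/ — voiced fricative, sonority 4.
/s/ — voiceless fricative, sonority 3.
/ð/ — voiced fricative, sonority 4.
/r/ — rhotic, sonority 7.
The profile is 4-3-4-7. Between /ɣ/ (4) and /s/ (3) sonority does not rise, so the cluster violates the SSP.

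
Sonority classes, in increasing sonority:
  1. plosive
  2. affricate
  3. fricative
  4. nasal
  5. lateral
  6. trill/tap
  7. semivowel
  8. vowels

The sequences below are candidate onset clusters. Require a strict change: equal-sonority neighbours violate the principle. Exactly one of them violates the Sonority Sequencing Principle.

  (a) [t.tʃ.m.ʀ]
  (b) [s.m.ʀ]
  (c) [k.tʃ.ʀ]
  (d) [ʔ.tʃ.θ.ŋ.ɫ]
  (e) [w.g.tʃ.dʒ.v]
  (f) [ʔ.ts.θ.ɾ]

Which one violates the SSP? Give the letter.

(a) 1-2-4-6 → obeys
(b) 3-4-6 → obeys
(c) 1-2-6 → obeys
(d) 1-2-3-4-5 → obeys
(e) 7-1-2-2-3 → violates
(f) 1-2-3-6 → obeys

e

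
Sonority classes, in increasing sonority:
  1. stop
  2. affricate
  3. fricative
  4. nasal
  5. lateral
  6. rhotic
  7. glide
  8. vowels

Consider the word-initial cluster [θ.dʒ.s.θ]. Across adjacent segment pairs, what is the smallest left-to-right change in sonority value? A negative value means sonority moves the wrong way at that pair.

/θ/: fricative = 3.
/dʒ/: affricate = 2.
/s/: fricative = 3.
/θ/: fricative = 3.
/θ/→/dʒ/: change -1.
/dʒ/→/s/: change +1.
/s/→/θ/: change +0.
Minimum = -1.

-1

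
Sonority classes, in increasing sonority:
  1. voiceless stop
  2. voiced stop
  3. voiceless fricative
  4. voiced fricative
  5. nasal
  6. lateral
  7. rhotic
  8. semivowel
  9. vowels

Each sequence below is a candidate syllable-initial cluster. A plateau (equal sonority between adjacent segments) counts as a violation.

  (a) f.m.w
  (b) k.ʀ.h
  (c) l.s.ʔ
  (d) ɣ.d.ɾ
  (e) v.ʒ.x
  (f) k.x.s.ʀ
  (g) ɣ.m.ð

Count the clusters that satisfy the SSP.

(a) sonority 3-5-8: well-formed.
(b) sonority 1-7-3: ill-formed.
(c) sonority 6-3-1: ill-formed.
(d) sonority 4-2-7: ill-formed.
(e) sonority 4-4-3: ill-formed.
(f) sonority 1-3-3-7: ill-formed.
(g) sonority 4-5-4: ill-formed.

1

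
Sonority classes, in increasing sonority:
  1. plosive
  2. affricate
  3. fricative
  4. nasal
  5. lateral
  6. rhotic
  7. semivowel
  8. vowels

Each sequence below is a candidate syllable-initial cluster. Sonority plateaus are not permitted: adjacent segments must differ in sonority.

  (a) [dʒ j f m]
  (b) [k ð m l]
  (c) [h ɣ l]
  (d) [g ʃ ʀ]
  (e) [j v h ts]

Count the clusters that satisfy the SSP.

2

(a) sonority 2-7-3-4: ill-formed.
(b) sonority 1-3-4-5: well-formed.
(c) sonority 3-3-5: ill-formed.
(d) sonority 1-3-6: well-formed.
(e) sonority 7-3-3-2: ill-formed.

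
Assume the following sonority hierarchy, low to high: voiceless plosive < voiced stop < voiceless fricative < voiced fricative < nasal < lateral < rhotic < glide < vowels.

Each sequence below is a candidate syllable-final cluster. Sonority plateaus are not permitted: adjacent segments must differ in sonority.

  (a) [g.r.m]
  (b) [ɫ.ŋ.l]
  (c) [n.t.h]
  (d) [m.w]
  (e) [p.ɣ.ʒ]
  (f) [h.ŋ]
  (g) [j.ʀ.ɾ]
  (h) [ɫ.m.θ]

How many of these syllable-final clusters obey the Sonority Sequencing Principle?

1

(a) [g.r.m]: profile 2-7-5 — violates.
(b) [ɫ.ŋ.l]: profile 6-5-6 — violates.
(c) [n.t.h]: profile 5-1-3 — violates.
(d) [m.w]: profile 5-8 — violates.
(e) [p.ɣ.ʒ]: profile 1-4-4 — violates.
(f) [h.ŋ]: profile 3-5 — violates.
(g) [j.ʀ.ɾ]: profile 8-7-7 — violates.
(h) [ɫ.m.θ]: profile 6-5-3 — obeys.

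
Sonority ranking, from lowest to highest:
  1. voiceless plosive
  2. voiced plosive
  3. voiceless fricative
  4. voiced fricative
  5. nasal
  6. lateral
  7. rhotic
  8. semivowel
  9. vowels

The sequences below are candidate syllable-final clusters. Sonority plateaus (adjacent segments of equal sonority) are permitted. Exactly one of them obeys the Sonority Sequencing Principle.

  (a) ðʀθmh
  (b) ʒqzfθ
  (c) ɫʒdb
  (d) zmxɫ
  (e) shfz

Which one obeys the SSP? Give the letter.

(a) 4-7-3-5-3 → violates
(b) 4-1-4-3-3 → violates
(c) 6-4-2-2 → obeys
(d) 4-5-3-6 → violates
(e) 3-3-3-4 → violates

c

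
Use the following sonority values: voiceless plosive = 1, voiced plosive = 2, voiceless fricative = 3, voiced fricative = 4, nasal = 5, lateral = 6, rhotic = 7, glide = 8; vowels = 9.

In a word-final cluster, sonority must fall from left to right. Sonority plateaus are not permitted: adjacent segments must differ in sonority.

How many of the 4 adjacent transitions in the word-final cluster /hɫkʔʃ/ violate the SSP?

/h/ — voiceless fricative, sonority 3.
/ɫ/ — lateral, sonority 6.
/k/ — voiceless plosive, sonority 1.
/ʔ/ — voiceless plosive, sonority 1.
/ʃ/ — voiceless fricative, sonority 3.
/h/→/ɫ/: 3→6 (does not fall) — violation.
/ɫ/→/k/: 6→1 (falls) — ok.
/k/→/ʔ/: 1→1 (plateau) — violation.
/ʔ/→/ʃ/: 1→3 (does not fall) — violation.

3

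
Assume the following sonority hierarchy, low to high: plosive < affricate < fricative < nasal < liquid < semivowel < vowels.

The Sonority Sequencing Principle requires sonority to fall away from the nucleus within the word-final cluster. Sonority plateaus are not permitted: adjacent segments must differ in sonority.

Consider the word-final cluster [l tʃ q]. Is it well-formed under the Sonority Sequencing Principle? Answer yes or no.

yes

/l/ — liquid, sonority 5.
/tʃ/ — affricate, sonority 2.
/q/ — plosive, sonority 1.
The profile 5-2-1 strictly falls, so the word-final cluster satisfies the SSP.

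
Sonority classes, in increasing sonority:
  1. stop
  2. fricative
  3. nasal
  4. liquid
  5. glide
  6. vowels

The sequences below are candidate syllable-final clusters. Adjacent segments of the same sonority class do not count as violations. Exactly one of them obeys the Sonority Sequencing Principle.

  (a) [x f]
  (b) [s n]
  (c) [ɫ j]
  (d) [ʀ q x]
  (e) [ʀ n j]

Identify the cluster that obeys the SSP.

(a) [x f]: profile 2-2 — obeys.
(b) [s n]: profile 2-3 — violates.
(c) [ɫ j]: profile 4-5 — violates.
(d) [ʀ q x]: profile 4-1-2 — violates.
(e) [ʀ n j]: profile 4-3-5 — violates.

a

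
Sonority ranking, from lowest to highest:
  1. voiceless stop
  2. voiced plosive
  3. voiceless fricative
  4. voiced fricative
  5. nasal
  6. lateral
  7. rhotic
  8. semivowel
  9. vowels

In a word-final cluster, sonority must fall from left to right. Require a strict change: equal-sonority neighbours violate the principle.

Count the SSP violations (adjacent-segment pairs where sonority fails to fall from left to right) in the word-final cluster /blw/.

/b/ — voiced plosive, sonority 2.
/l/ — lateral, sonority 6.
/w/ — semivowel, sonority 8.
/b/→/l/: 2→6 (does not fall) — violation.
/l/→/w/: 6→8 (does not fall) — violation.

2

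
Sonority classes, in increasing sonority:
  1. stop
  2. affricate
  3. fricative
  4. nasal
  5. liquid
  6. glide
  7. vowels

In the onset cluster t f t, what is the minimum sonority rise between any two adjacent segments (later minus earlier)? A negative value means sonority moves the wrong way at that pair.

-2

/t/ is a stop (sonority 1).
/f/ is a fricative (sonority 3).
/t/ is a stop (sonority 1).
/t/→/f/: change +2.
/f/→/t/: change -2.
Minimum = -2.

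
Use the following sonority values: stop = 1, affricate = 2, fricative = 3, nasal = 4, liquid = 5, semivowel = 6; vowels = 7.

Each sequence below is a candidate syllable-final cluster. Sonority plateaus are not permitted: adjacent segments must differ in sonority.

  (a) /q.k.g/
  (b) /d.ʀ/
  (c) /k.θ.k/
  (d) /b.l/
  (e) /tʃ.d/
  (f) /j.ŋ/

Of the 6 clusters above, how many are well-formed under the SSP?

(a) sonority 1-1-1: ill-formed.
(b) sonority 1-5: ill-formed.
(c) sonority 1-3-1: ill-formed.
(d) sonority 1-5: ill-formed.
(e) sonority 2-1: well-formed.
(f) sonority 6-4: well-formed.

2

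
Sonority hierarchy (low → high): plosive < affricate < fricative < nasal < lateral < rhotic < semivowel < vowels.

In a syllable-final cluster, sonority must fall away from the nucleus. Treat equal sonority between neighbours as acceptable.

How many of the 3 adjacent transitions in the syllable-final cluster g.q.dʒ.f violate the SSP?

/g/ — plosive, sonority 1.
/q/ — plosive, sonority 1.
/dʒ/ — affricate, sonority 2.
/f/ — fricative, sonority 3.
/g/→/q/: 1→1 (plateau, allowed) — ok.
/q/→/dʒ/: 1→2 (does not fall) — violation.
/dʒ/→/f/: 2→3 (does not fall) — violation.

2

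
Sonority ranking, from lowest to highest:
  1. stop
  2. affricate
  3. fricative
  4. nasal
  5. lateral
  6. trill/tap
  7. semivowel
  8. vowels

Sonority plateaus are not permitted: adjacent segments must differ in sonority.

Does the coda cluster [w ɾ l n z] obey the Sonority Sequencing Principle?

yes

/w/ is a semivowel (sonority 7).
/ɾ/ is a trill/tap (sonority 6).
/l/ is a lateral (sonority 5).
/n/ is a nasal (sonority 4).
/z/ is a fricative (sonority 3).
The profile 7-6-5-4-3 strictly falls, so the coda cluster satisfies the SSP.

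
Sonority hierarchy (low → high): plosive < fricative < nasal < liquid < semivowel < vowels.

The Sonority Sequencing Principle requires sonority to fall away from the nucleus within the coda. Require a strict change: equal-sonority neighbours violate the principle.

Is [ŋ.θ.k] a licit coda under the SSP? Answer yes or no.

yes

/ŋ/: nasal = 3.
/θ/: fricative = 2.
/k/: plosive = 1.
The profile 3-2-1 strictly falls, so the coda satisfies the SSP.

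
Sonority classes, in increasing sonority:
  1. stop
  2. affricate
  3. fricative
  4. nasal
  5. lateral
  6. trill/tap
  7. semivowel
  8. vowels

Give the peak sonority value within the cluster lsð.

5

/l/ — lateral, sonority 5.
/s/ — fricative, sonority 3.
/ð/ — fricative, sonority 3.
The maximum is 5.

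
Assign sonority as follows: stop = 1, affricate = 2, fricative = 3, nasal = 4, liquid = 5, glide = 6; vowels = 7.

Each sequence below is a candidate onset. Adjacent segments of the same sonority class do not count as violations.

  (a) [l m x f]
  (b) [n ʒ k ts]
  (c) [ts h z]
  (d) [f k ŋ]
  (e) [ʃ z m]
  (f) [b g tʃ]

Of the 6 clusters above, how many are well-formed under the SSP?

3

(a) sonority 5-4-3-3: ill-formed.
(b) sonority 4-3-1-2: ill-formed.
(c) sonority 2-3-3: well-formed.
(d) sonority 3-1-4: ill-formed.
(e) sonority 3-3-4: well-formed.
(f) sonority 1-1-2: well-formed.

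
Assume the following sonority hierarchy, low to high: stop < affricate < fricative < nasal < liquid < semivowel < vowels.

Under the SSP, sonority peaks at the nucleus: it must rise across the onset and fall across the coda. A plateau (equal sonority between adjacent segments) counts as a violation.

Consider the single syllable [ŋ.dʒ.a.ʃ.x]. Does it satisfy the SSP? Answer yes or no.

Onset: /ŋ/ is a nasal (sonority 4), /dʒ/ is an affricate (sonority 2); then the nucleus /a/ (sonority 7).
Onset profile 4-2-7 — does not strictly rise throughout.
Coda: /ʃ/ is a fricative (sonority 3), /x/ is a fricative (sonority 3).
Coda profile 7-3-3 — does not strictly fall throughout.

no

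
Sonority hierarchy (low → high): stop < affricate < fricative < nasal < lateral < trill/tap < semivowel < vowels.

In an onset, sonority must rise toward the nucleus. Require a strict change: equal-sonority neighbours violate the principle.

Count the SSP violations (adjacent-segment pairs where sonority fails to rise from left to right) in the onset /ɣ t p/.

2

/ɣ/: fricative = 3.
/t/: stop = 1.
/p/: stop = 1.
/ɣ/→/t/: 3→1 (does not rise) — violation.
/t/→/p/: 1→1 (plateau) — violation.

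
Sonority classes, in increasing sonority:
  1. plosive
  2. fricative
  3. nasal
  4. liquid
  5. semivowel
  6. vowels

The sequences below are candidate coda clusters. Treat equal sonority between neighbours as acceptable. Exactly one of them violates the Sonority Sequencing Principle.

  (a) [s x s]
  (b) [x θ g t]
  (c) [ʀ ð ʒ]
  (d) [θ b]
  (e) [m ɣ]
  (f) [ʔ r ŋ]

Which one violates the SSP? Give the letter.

f

(a) sonority 2-2-2: well-formed.
(b) sonority 2-2-1-1: well-formed.
(c) sonority 4-2-2: well-formed.
(d) sonority 2-1: well-formed.
(e) sonority 3-2: well-formed.
(f) sonority 1-4-3: ill-formed.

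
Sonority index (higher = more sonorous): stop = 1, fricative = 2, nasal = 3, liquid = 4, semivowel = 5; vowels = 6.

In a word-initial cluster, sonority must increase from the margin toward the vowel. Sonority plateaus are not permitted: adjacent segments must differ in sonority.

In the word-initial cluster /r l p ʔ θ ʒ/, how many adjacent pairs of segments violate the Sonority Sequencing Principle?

/r/ is a liquid (sonority 4).
/l/ is a liquid (sonority 4).
/p/ is a stop (sonority 1).
/ʔ/ is a stop (sonority 1).
/θ/ is a fricative (sonority 2).
/ʒ/ is a fricative (sonority 2).
/r/→/l/: 4→4 (plateau) — violation.
/l/→/p/: 4→1 (does not rise) — violation.
/p/→/ʔ/: 1→1 (plateau) — violation.
/ʔ/→/θ/: 1→2 (rises) — ok.
/θ/→/ʒ/: 2→2 (plateau) — violation.

4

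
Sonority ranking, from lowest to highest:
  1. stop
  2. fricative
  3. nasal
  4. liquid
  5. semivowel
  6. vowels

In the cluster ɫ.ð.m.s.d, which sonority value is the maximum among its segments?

/ɫ/ — liquid, sonority 4.
/ð/ — fricative, sonority 2.
/m/ — nasal, sonority 3.
/s/ — fricative, sonority 2.
/d/ — stop, sonority 1.
The maximum is 4.

4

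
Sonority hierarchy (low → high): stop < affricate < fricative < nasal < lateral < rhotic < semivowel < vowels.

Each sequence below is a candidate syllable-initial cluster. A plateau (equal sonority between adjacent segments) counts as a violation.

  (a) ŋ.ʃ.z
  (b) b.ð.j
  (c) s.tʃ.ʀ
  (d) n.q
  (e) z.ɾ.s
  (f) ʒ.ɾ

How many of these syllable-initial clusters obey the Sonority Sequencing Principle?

(a) sonority 4-3-3: ill-formed.
(b) sonority 1-3-7: well-formed.
(c) sonority 3-2-6: ill-formed.
(d) sonority 4-1: ill-formed.
(e) sonority 3-6-3: ill-formed.
(f) sonority 3-6: well-formed.

2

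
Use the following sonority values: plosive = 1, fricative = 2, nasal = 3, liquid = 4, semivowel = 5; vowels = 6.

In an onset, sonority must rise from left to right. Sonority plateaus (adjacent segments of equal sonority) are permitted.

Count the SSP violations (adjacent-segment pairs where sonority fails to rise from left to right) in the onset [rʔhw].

/r/ — liquid, sonority 4.
/ʔ/ — plosive, sonority 1.
/h/ — fricative, sonority 2.
/w/ — semivowel, sonority 5.
/r/→/ʔ/: 4→1 (does not rise) — violation.
/ʔ/→/h/: 1→2 (rises) — ok.
/h/→/w/: 2→5 (rises) — ok.

1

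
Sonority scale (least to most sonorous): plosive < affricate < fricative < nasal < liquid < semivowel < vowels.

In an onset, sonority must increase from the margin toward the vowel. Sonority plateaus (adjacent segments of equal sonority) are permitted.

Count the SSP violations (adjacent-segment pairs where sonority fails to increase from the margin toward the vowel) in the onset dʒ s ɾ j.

/dʒ/ is an affricate (sonority 2).
/s/ is a fricative (sonority 3).
/ɾ/ is a liquid (sonority 5).
/j/ is a semivowel (sonority 6).
/dʒ/→/s/: 2→3 (rises) — ok.
/s/→/ɾ/: 3→5 (rises) — ok.
/ɾ/→/j/: 5→6 (rises) — ok.

0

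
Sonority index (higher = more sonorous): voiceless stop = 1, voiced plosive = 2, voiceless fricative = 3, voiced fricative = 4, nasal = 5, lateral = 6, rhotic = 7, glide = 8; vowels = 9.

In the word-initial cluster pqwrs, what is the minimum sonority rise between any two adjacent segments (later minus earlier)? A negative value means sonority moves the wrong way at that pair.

-4

/p/ is a voiceless stop (sonority 1).
/q/ is a voiceless stop (sonority 1).
/w/ is a glide (sonority 8).
/r/ is a rhotic (sonority 7).
/s/ is a voiceless fricative (sonority 3).
/p/→/q/: change +0.
/q/→/w/: change +7.
/w/→/r/: change -1.
/r/→/s/: change -4.
Minimum = -4.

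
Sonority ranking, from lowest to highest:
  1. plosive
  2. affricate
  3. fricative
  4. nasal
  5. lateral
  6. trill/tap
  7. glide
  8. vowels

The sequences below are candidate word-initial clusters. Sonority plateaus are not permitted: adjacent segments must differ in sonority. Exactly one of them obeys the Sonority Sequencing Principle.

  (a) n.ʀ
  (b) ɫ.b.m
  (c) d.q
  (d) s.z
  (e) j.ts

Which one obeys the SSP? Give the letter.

(a) n.ʀ: profile 4-6 — obeys.
(b) ɫ.b.m: profile 5-1-4 — violates.
(c) d.q: profile 1-1 — violates.
(d) s.z: profile 3-3 — violates.
(e) j.ts: profile 7-2 — violates.

a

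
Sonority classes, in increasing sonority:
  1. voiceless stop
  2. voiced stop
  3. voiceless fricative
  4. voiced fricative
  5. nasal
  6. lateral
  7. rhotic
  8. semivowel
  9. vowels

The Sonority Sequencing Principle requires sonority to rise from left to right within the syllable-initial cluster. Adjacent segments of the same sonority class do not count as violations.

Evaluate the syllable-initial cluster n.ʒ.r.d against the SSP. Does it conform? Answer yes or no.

/n/ is a nasal (sonority 5).
/ʒ/ is a voiced fricative (sonority 4).
/r/ is a rhotic (sonority 7).
/d/ is a voiced stop (sonority 2).
The profile is 5-4-7-2. Between /n/ (5) and /ʒ/ (4) sonority does not rise, so the cluster violates the SSP.

no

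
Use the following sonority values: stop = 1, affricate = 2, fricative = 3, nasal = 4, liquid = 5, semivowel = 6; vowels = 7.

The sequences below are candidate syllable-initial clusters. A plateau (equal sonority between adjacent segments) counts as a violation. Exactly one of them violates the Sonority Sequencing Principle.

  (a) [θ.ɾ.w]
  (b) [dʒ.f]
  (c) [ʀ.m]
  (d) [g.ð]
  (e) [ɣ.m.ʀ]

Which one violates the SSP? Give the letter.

(a) sonority 3-5-6: well-formed.
(b) sonority 2-3: well-formed.
(c) sonority 5-4: ill-formed.
(d) sonority 1-3: well-formed.
(e) sonority 3-4-5: well-formed.

c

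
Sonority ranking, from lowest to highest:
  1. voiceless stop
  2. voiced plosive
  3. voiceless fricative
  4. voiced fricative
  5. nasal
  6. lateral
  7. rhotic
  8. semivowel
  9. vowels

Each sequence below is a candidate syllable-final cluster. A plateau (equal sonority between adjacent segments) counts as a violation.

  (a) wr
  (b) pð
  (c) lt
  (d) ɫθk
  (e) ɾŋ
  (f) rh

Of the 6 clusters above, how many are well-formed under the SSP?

(a) 8-7 → obeys
(b) 1-4 → violates
(c) 6-1 → obeys
(d) 6-3-1 → obeys
(e) 7-5 → obeys
(f) 7-3 → obeys

5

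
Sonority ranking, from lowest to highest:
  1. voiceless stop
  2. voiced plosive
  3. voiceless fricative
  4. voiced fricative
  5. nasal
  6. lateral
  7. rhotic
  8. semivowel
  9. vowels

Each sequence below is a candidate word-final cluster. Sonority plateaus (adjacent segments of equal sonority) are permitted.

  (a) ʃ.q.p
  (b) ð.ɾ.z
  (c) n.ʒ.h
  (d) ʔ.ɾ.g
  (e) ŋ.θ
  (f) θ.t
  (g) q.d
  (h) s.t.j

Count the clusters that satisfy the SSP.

(a) sonority 3-1-1: well-formed.
(b) sonority 4-7-4: ill-formed.
(c) sonority 5-4-3: well-formed.
(d) sonority 1-7-2: ill-formed.
(e) sonority 5-3: well-formed.
(f) sonority 3-1: well-formed.
(g) sonority 1-2: ill-formed.
(h) sonority 3-1-8: ill-formed.

4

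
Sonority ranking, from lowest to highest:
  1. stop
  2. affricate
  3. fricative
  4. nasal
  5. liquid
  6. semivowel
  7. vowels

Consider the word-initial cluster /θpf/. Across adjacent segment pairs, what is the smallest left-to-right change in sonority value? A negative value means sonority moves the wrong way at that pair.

-2

/θ/ is a fricative (sonority 3).
/p/ is a stop (sonority 1).
/f/ is a fricative (sonority 3).
/θ/→/p/: change -2.
/p/→/f/: change +2.
Minimum = -2.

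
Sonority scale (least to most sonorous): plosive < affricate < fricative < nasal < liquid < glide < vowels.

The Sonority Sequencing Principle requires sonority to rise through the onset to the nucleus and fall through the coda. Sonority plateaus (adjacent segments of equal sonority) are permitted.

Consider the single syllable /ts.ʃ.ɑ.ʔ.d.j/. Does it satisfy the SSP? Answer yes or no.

no

Onset: /ts/ is an affricate (sonority 2), /ʃ/ is a fricative (sonority 3); then the nucleus /ɑ/ (sonority 7).
Onset profile 2-3-7 — rises to the nucleus.
Coda: /ʔ/ is a plosive (sonority 1), /d/ is a plosive (sonority 1), /j/ is a glide (sonority 6).
Coda profile 7-1-1-6 — does not fall throughout.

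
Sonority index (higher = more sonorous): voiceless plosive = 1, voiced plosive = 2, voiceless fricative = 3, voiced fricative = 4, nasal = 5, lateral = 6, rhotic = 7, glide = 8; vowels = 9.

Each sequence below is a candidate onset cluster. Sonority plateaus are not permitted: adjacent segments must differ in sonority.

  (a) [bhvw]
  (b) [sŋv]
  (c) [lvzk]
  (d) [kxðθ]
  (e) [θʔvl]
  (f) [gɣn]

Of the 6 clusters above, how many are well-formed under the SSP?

2

(a) sonority 2-3-4-8: well-formed.
(b) sonority 3-5-4: ill-formed.
(c) sonority 6-4-4-1: ill-formed.
(d) sonority 1-3-4-3: ill-formed.
(e) sonority 3-1-4-6: ill-formed.
(f) sonority 2-4-5: well-formed.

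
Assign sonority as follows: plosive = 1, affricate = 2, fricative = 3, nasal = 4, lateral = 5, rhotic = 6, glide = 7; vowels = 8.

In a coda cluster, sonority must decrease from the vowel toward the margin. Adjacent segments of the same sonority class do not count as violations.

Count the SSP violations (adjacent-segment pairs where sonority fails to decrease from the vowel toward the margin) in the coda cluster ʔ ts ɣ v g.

/ʔ/: plosive = 1.
/ts/: affricate = 2.
/ɣ/: fricative = 3.
/v/: fricative = 3.
/g/: plosive = 1.
/ʔ/→/ts/: 1→2 (does not fall) — violation.
/ts/→/ɣ/: 2→3 (does not fall) — violation.
/ɣ/→/v/: 3→3 (plateau, allowed) — ok.
/v/→/g/: 3→1 (falls) — ok.

2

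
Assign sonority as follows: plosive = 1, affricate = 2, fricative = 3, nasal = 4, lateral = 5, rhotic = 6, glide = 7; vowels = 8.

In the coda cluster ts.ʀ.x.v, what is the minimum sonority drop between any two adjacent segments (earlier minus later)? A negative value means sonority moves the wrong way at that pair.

-4

/ts/ — affricate, sonority 2.
/ʀ/ — rhotic, sonority 6.
/x/ — fricative, sonority 3.
/v/ — fricative, sonority 3.
/ts/→/ʀ/: change -4.
/ʀ/→/x/: change +3.
/x/→/v/: change +0.
Minimum = -4.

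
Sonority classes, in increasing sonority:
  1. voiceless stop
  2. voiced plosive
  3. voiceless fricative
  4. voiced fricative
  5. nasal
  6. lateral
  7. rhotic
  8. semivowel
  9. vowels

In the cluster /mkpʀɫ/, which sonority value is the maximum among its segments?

/m/ — nasal, sonority 5.
/k/ — voiceless stop, sonority 1.
/p/ — voiceless stop, sonority 1.
/ʀ/ — rhotic, sonority 7.
/ɫ/ — lateral, sonority 6.
The maximum is 7.

7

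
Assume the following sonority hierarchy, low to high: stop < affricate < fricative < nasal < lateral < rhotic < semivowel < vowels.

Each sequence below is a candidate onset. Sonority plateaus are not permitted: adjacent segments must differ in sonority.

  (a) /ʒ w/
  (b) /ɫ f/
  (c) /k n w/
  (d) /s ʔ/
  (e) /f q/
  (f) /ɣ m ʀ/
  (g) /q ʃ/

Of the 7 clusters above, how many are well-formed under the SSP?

4

(a) 3-7 → obeys
(b) 5-3 → violates
(c) 1-4-7 → obeys
(d) 3-1 → violates
(e) 3-1 → violates
(f) 3-4-6 → obeys
(g) 1-3 → obeys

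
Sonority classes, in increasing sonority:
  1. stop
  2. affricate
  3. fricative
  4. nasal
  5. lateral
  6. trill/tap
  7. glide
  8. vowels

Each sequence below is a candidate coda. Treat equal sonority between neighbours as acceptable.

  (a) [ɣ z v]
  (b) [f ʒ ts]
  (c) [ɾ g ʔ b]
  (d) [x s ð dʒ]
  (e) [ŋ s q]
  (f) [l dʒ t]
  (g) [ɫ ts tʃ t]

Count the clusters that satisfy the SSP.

(a) 3-3-3 → obeys
(b) 3-3-2 → obeys
(c) 6-1-1-1 → obeys
(d) 3-3-3-2 → obeys
(e) 4-3-1 → obeys
(f) 5-2-1 → obeys
(g) 5-2-2-1 → obeys

7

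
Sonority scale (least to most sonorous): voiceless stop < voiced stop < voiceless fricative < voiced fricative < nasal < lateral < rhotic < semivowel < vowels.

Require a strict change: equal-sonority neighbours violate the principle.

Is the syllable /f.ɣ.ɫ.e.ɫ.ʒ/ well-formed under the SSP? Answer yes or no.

Onset: /f/ is a voiceless fricative (sonority 3), /ɣ/ is a voiced fricative (sonority 4), /ɫ/ is a lateral (sonority 6); then the nucleus /e/ (sonority 9).
Onset profile 3-4-6-9 — rises to the nucleus.
Coda: /ɫ/ is a lateral (sonority 6), /ʒ/ is a voiced fricative (sonority 4).
Coda profile 9-6-4 — falls from the nucleus.

yes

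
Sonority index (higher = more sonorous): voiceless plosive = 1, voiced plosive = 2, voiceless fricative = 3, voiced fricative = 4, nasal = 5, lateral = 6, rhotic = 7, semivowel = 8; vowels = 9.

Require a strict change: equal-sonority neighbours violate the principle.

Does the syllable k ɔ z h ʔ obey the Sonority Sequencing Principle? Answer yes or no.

yes

Onset: /k/ is a voiceless plosive (sonority 1); then the nucleus /ɔ/ (sonority 9).
Onset profile 1-9 — rises to the nucleus.
Coda: /z/ is a voiced fricative (sonority 4), /h/ is a voiceless fricative (sonority 3), /ʔ/ is a voiceless plosive (sonority 1).
Coda profile 9-4-3-1 — falls from the nucleus.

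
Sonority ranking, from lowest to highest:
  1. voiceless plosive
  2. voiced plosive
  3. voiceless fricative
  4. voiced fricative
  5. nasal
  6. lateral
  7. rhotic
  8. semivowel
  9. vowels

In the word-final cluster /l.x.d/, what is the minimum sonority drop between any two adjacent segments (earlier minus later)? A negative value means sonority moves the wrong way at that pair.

1

/l/ is a lateral (sonority 6).
/x/ is a voiceless fricative (sonority 3).
/d/ is a voiced plosive (sonority 2).
/l/→/x/: change +3.
/x/→/d/: change +1.
Minimum = 1.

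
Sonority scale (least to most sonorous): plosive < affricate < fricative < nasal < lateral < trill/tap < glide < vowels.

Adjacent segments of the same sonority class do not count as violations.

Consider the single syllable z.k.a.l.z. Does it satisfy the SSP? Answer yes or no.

no

Onset: /z/ is a fricative (sonority 3), /k/ is a plosive (sonority 1); then the nucleus /a/ (sonority 8).
Onset profile 3-1-8 — does not rise throughout.
Coda: /l/ is a lateral (sonority 5), /z/ is a fricative (sonority 3).
Coda profile 8-5-3 — falls from the nucleus.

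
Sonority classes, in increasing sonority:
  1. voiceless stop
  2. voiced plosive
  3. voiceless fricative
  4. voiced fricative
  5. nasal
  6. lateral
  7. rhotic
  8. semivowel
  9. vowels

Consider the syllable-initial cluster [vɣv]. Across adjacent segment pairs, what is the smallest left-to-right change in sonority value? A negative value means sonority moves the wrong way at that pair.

0

/v/ — voiced fricative, sonority 4.
/ɣ/ — voiced fricative, sonority 4.
/v/ — voiced fricative, sonority 4.
/v/→/ɣ/: change +0.
/ɣ/→/v/: change +0.
Minimum = 0.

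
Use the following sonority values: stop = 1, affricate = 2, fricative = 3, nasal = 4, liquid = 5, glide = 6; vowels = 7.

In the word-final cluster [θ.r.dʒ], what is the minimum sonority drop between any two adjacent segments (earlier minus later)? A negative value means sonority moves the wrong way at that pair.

/θ/: fricative = 3.
/r/: liquid = 5.
/dʒ/: affricate = 2.
/θ/→/r/: change -2.
/r/→/dʒ/: change +3.
Minimum = -2.

-2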